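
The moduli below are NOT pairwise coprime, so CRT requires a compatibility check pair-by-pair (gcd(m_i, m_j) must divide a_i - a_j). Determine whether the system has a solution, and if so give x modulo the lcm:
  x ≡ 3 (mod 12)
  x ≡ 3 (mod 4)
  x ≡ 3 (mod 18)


Moduli 12, 4, 18 are not pairwise coprime, so CRT works modulo lcm(m_i) when all pairwise compatibility conditions hold.
Pairwise compatibility: gcd(m_i, m_j) must divide a_i - a_j for every pair.
Merge one congruence at a time:
  Start: x ≡ 3 (mod 12).
  Combine with x ≡ 3 (mod 4): gcd(12, 4) = 4; 3 - 3 = 0, which IS divisible by 4, so compatible.
    Write x = 3 + 12·t and substitute into x ≡ 3 (mod 4): 12·t ≡ 3 − 3 = 0 (mod 4).
    Divide the congruence (and modulus) by g = 4: 3·t ≡ 0 (mod 1).
    Modulo 1 every t works; take t = 0.
    Then x = 3 + 12·0 = 3, valid modulo lcm(12, 4) = 12: x ≡ 3 (mod 12).
  Combine with x ≡ 3 (mod 18): gcd(12, 18) = 6; 3 - 3 = 0, which IS divisible by 6, so compatible.
    Write x = 3 + 12·t and substitute into x ≡ 3 (mod 18): 12·t ≡ 3 − 3 = 0 (mod 18).
    Divide the congruence (and modulus) by g = 6: 2·t ≡ 0 (mod 3).
    The inverse of 2 mod 3 is 2 (since 2·2 = 4 = 1·3 + 1), so t ≡ 2·0 = 0 ≡ 0 (mod 3).
    Then x = 3 + 12·0 = 3, valid modulo lcm(12, 18) = 36: x ≡ 3 (mod 36).
Verify: 3 mod 12 = 3, 3 mod 4 = 3, 3 mod 18 = 3.

x ≡ 3 (mod 36).


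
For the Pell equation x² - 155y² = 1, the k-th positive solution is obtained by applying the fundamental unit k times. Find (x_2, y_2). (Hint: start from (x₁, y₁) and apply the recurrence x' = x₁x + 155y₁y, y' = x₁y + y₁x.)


Step 1: Find the fundamental solution (x₁, y₁) of x² - 155y² = 1.
  Expand √155 as a continued fraction. a₀ = ⌊√155⌋ = 12; iterate m_{k+1} = d_k·a_k − m_k, d_{k+1} = (155 − m_{k+1}²)/d_k, a_{k+1} = ⌊(a₀ + m_{k+1})/d_{k+1}⌋ (starting m₀ = 0, d₀ = 1), with convergents p_k = a_k·p_{k-1} + p_{k-2}, q_k = a_k·q_{k-1} + q_{k-2} (p₋₁ = 1, q₋₁ = 0):
  k = 0: a₀ = 12; p₀/q₀ = 12/1; p₀² − 155·q₀² = 144 − 155 = -11.
  k = 1: m = 12, d = 11, a = ⌊(12 + 12)/11⌋ = 2; p/q = (2·12 + 1)/(2·1 + 0) = 25/2; p² − 155·q² = 625 − 620 = 5.
  k = 2: m = 10, d = 5, a = ⌊(12 + 10)/5⌋ = 4; p/q = (4·25 + 12)/(4·2 + 1) = 112/9; p² − 155·q² = 12544 − 12555 = -11.
  k = 3: m = 10, d = 11, a = ⌊(12 + 10)/11⌋ = 2; p/q = (2·112 + 25)/(2·9 + 2) = 249/20; p² − 155·q² = 62001 − 62000 = 1.
  The first convergent with p² − 155·q² = 1 gives the fundamental solution (x₁, y₁) = (249, 20).
Step 2: Apply the recurrence (x_{n+1}, y_{n+1}) = (x₁x_n + 155y₁y_n, x₁y_n + y₁x_n) repeatedly.
  From (x_1, y_1) = (249, 20): x_2 = 249·249 + 155·20·20 = 124001; y_2 = 249·20 + 20·249 = 9960.
Step 3: Verify x_2² - 155·y_2² = 15376248001 - 15376248000 = 1 (should be 1). ✓

(x_1, y_1) = (249, 20); (x_2, y_2) = (124001, 9960).


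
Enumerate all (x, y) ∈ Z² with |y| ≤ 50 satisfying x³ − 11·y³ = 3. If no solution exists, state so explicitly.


The equation is x³ - 11y³ = 3. For fixed y, x³ = 11·y³ + 3, so a solution requires the RHS to be a perfect cube.
Strategy: iterate y from -50 to 50, compute RHS = 11·y³ + 3, and check whether it is a (positive or negative) perfect cube.
Check small values of y:
  y = 0: RHS = 3 is not a perfect cube.
  y = 1: RHS = 14 is not a perfect cube.
  y = -1: RHS = -8 = (-2)³ ⇒ x = -2 works.
  y = 2: RHS = 91 is not a perfect cube.
  y = -2: RHS = -85 is not a perfect cube.
  y = 3: RHS = 300 is not a perfect cube.
  y = -3: RHS = -294 is not a perfect cube.
Continuing the search up to |y| = 50 finds no further solutions beyond those listed.
Collected solutions: (-2, -1).

Solutions (with |y| ≤ 50): (-2, -1).


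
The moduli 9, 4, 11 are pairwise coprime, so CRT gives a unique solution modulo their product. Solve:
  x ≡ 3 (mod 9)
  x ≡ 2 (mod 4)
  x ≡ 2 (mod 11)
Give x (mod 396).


Moduli 9, 4, 11 are pairwise coprime; by CRT there is a unique solution modulo M = 9 · 4 · 11 = 396.
Solve pairwise, accumulating the modulus:
  Start with x ≡ 3 (mod 9).
  Combine with x ≡ 2 (mod 4): since gcd(9, 4) = 1, we get a unique residue mod 36.
    Write x = 3 + 9·t and substitute into x ≡ 2 (mod 4): 9·t ≡ 2 − 3 = -1 (mod 4).
    Reduce coefficients mod 4: 1·t ≡ 3 (mod 4).
    So t ≡ 3 (mod 4).
    Then x = 3 + 9·3 = 30, valid modulo lcm(9, 4) = 36: x ≡ 30 (mod 36).
  Combine with x ≡ 2 (mod 11): since gcd(36, 11) = 1, we get a unique residue mod 396.
    Write x = 30 + 36·t and substitute into x ≡ 2 (mod 11): 36·t ≡ 2 − 30 = -28 (mod 11).
    Reduce coefficients mod 11: 3·t ≡ 5 (mod 11).
    The inverse of 3 mod 11 is 4 (since 3·4 = 12 = 1·11 + 1), so t ≡ 4·5 = 20 ≡ 9 (mod 11).
    Then x = 30 + 36·9 = 354, valid modulo lcm(36, 11) = 396: x ≡ 354 (mod 396).
Verify: 354 mod 9 = 3 ✓, 354 mod 4 = 2 ✓, 354 mod 11 = 2 ✓.

x ≡ 354 (mod 396).


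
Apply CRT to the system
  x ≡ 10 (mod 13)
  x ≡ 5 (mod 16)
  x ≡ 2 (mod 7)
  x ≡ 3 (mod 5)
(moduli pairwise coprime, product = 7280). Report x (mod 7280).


Product of moduli M = 13 · 16 · 7 · 5 = 7280.
Merge one congruence at a time:
  Start: x ≡ 10 (mod 13).
  Combine with x ≡ 5 (mod 16); new modulus lcm = 208.
    Write x = 10 + 13·t and substitute into x ≡ 5 (mod 16): 13·t ≡ 5 − 10 = -5 (mod 16).
    Reduce coefficients mod 16: 13·t ≡ 11 (mod 16).
    The inverse of 13 mod 16 is 5 (since 13·5 = 65 = 4·16 + 1), so t ≡ 5·11 = 55 ≡ 7 (mod 16).
    Then x = 10 + 13·7 = 101, valid modulo lcm(13, 16) = 208: x ≡ 101 (mod 208).
  Combine with x ≡ 2 (mod 7); new modulus lcm = 1456.
    Write x = 101 + 208·t and substitute into x ≡ 2 (mod 7): 208·t ≡ 2 − 101 = -99 (mod 7).
    Reduce coefficients mod 7: 5·t ≡ 6 (mod 7).
    The inverse of 5 mod 7 is 3 (since 5·3 = 15 = 2·7 + 1), so t ≡ 3·6 = 18 ≡ 4 (mod 7).
    Then x = 101 + 208·4 = 933, valid modulo lcm(208, 7) = 1456: x ≡ 933 (mod 1456).
  Combine with x ≡ 3 (mod 5); new modulus lcm = 7280.
    Write x = 933 + 1456·t and substitute into x ≡ 3 (mod 5): 1456·t ≡ 3 − 933 = -930 (mod 5).
    Reduce coefficients mod 5: 1·t ≡ 0 (mod 5).
    So t ≡ 0 (mod 5).
    Then x = 933 + 1456·0 = 933, valid modulo lcm(1456, 5) = 7280: x ≡ 933 (mod 7280).
Verify against each original: 933 mod 13 = 10, 933 mod 16 = 5, 933 mod 7 = 2, 933 mod 5 = 3.

x ≡ 933 (mod 7280).


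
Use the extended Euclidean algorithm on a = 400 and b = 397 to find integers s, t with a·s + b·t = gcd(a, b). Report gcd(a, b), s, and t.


Euclidean algorithm on (400, 397) — divide until remainder is 0:
  400 = 1 · 397 + 3
  397 = 132 · 3 + 1
  3 = 3 · 1 + 0
gcd(400, 397) = 1.
Track Bezout coefficients alongside the remainders: start with r₀ = 400 = a·1 + b·0 (s = 1, t = 0) and r₁ = 397 = a·0 + b·1 (s = 0, t = 1); each new remainder r_{k+1} = r_{k-1} − q_k·r_k inherits s_{k+1} = s_{k-1} − q_k·s_k, t_{k+1} = t_{k-1} − q_k·t_k, so r_k = a·s_k + b·t_k at every step:
  q = 1: r = 3, s = 1 − 1·0 = 1, t = 0 − 1·1 = -1  (check: 400·1 + 397·(-1) = 3)
  q = 132: r = 1, s = 0 − 132·1 = -132, t = 1 − 132·(-1) = 133  (check: 400·(-132) + 397·133 = 1)
The row with r = 1 (the gcd) gives the Bezout coefficients s = -132, t = 133.
Result: 400 · (-132) + 397 · (133) = 1.

gcd(400, 397) = 1; s = -132, t = 133 (check: 400·(-132) + 397·133 = 1).


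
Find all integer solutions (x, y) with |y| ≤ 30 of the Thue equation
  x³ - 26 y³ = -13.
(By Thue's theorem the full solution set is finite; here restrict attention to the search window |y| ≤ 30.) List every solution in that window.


The equation is x³ - 26y³ = -13. For fixed y, x³ = 26·y³ − 13, so a solution requires the RHS to be a perfect cube.
Strategy: iterate y from -30 to 30, compute RHS = 26·y³ − 13, and check whether it is a (positive or negative) perfect cube.
Check small values of y:
  y = 0: RHS = -13 is not a perfect cube.
  y = 1: RHS = 13 is not a perfect cube.
  y = -1: RHS = -39 is not a perfect cube.
  y = 2: RHS = 195 is not a perfect cube.
  y = -2: RHS = -221 is not a perfect cube.
  y = 3: RHS = 689 is not a perfect cube.
  y = -3: RHS = -715 is not a perfect cube.
Continuing the search up to |y| = 30 finds no solutions either.
No (x, y) in the scanned range satisfies the equation.

No integer solutions with |y| ≤ 30.


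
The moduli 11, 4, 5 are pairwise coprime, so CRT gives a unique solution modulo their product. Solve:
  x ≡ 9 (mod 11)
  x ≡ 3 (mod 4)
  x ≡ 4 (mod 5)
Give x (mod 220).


Moduli 11, 4, 5 are pairwise coprime; by CRT there is a unique solution modulo M = 11 · 4 · 5 = 220.
Solve pairwise, accumulating the modulus:
  Start with x ≡ 9 (mod 11).
  Combine with x ≡ 3 (mod 4): since gcd(11, 4) = 1, we get a unique residue mod 44.
    Write x = 9 + 11·t and substitute into x ≡ 3 (mod 4): 11·t ≡ 3 − 9 = -6 (mod 4).
    Reduce coefficients mod 4: 3·t ≡ 2 (mod 4).
    The inverse of 3 mod 4 is 3 (since 3·3 = 9 = 2·4 + 1), so t ≡ 3·2 = 6 ≡ 2 (mod 4).
    Then x = 9 + 11·2 = 31, valid modulo lcm(11, 4) = 44: x ≡ 31 (mod 44).
  Combine with x ≡ 4 (mod 5): since gcd(44, 5) = 1, we get a unique residue mod 220.
    Write x = 31 + 44·t and substitute into x ≡ 4 (mod 5): 44·t ≡ 4 − 31 = -27 (mod 5).
    Reduce coefficients mod 5: 4·t ≡ 3 (mod 5).
    The inverse of 4 mod 5 is 4 (since 4·4 = 16 = 3·5 + 1), so t ≡ 4·3 = 12 ≡ 2 (mod 5).
    Then x = 31 + 44·2 = 119, valid modulo lcm(44, 5) = 220: x ≡ 119 (mod 220).
Verify: 119 mod 11 = 9 ✓, 119 mod 4 = 3 ✓, 119 mod 5 = 4 ✓.

x ≡ 119 (mod 220).


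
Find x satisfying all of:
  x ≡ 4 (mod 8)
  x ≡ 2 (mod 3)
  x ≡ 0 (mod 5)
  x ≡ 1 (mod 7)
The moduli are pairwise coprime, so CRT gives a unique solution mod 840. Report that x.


Product of moduli M = 8 · 3 · 5 · 7 = 840.
Merge one congruence at a time:
  Start: x ≡ 4 (mod 8).
  Combine with x ≡ 2 (mod 3); new modulus lcm = 24.
    Write x = 4 + 8·t and substitute into x ≡ 2 (mod 3): 8·t ≡ 2 − 4 = -2 (mod 3).
    Reduce coefficients mod 3: 2·t ≡ 1 (mod 3).
    The inverse of 2 mod 3 is 2 (since 2·2 = 4 = 1·3 + 1), so t ≡ 2·1 = 2 ≡ 2 (mod 3).
    Then x = 4 + 8·2 = 20, valid modulo lcm(8, 3) = 24: x ≡ 20 (mod 24).
  Combine with x ≡ 0 (mod 5); new modulus lcm = 120.
    Write x = 20 + 24·t and substitute into x ≡ 0 (mod 5): 24·t ≡ 0 − 20 = -20 (mod 5).
    Reduce coefficients mod 5: 4·t ≡ 0 (mod 5).
    The inverse of 4 mod 5 is 4 (since 4·4 = 16 = 3·5 + 1), so t ≡ 4·0 = 0 ≡ 0 (mod 5).
    Then x = 20 + 24·0 = 20, valid modulo lcm(24, 5) = 120: x ≡ 20 (mod 120).
  Combine with x ≡ 1 (mod 7); new modulus lcm = 840.
    Write x = 20 + 120·t and substitute into x ≡ 1 (mod 7): 120·t ≡ 1 − 20 = -19 (mod 7).
    Reduce coefficients mod 7: 1·t ≡ 2 (mod 7).
    So t ≡ 2 (mod 7).
    Then x = 20 + 120·2 = 260, valid modulo lcm(120, 7) = 840: x ≡ 260 (mod 840).
Verify against each original: 260 mod 8 = 4, 260 mod 3 = 2, 260 mod 5 = 0, 260 mod 7 = 1.

x ≡ 260 (mod 840).


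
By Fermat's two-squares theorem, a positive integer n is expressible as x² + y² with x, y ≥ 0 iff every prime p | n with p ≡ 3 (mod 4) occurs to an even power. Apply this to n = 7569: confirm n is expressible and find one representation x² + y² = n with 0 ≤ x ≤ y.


Step 1: Factor n = 7569 = 3^2 · 29^2.
Step 2: Check the mod-4 condition on each prime factor: 3 ≡ 3 (mod 4), exponent 2 (must be even); 29 ≡ 1 (mod 4), exponent 2.
All primes ≡ 3 (mod 4) appear to even exponent (or don't appear), so by the two-squares theorem n IS expressible as a sum of two squares.
Step 3: Build a representation. Group n = k² · m with k = 3 and m = 29 · 29 = 841 (a product of primes ≡ 1 (mod 4)); a representation of m scales to one of n via (k·x)² + (k·y)² = k²(x² + y²). Each prime p ≡ 1 (mod 4) is itself a sum of two squares; find a² by testing p − a² for a perfect square:
  29: 29 − 1² = 28, 29 − 2² = 25 = 5² ⇒ 29 = 2² + 5².
  Combine using the Brahmagupta–Fibonacci identity (a² + b²)(c² + d²) = (ac − bd)² + (ad + bc)² = (ac + bd)² + (ad − bc)²:
  29 · 29 = 841: from (2² + 5²)(2² + 5²), take (2·2 − 5·5, 2·5 + 5·2) = (4 − 25, 10 + 10) = (-21, 20); dropping signs (only squares matter) gives (21, 20); check 21² + 20² = 441 + 400 = 841 ✓.
  Scale by k = 3: (3·21, 3·20) = (63, 60).
Step 4: Order so x ≤ y and verify: 60² + 63² = 3600 + 3969 = 7569 = n. ✓

n = 7569 = 60² + 63² (one valid representation with x ≤ y).


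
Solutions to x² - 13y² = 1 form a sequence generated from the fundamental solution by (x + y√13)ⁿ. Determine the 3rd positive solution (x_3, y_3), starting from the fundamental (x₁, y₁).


Step 1: Find the fundamental solution (x₁, y₁) of x² - 13y² = 1.
  Expand √13 as a continued fraction. a₀ = ⌊√13⌋ = 3; iterate m_{k+1} = d_k·a_k − m_k, d_{k+1} = (13 − m_{k+1}²)/d_k, a_{k+1} = ⌊(a₀ + m_{k+1})/d_{k+1}⌋ (starting m₀ = 0, d₀ = 1), with convergents p_k = a_k·p_{k-1} + p_{k-2}, q_k = a_k·q_{k-1} + q_{k-2} (p₋₁ = 1, q₋₁ = 0):
  k = 0: a₀ = 3; p₀/q₀ = 3/1; p₀² − 13·q₀² = 9 − 13 = -4.
  k = 1: m = 3, d = 4, a = ⌊(3 + 3)/4⌋ = 1; p/q = (1·3 + 1)/(1·1 + 0) = 4/1; p² − 13·q² = 16 − 13 = 3.
  k = 2: m = 1, d = 3, a = ⌊(3 + 1)/3⌋ = 1; p/q = (1·4 + 3)/(1·1 + 1) = 7/2; p² − 13·q² = 49 − 52 = -3.
  k = 3: m = 2, d = 3, a = ⌊(3 + 2)/3⌋ = 1; p/q = (1·7 + 4)/(1·2 + 1) = 11/3; p² − 13·q² = 121 − 117 = 4.
  k = 4: m = 1, d = 4, a = ⌊(3 + 1)/4⌋ = 1; p/q = (1·11 + 7)/(1·3 + 2) = 18/5; p² − 13·q² = 324 − 325 = -1.
  k = 5: m = 3, d = 1, a = ⌊(3 + 3)/1⌋ = 6; p/q = (6·18 + 11)/(6·5 + 3) = 119/33; p² − 13·q² = 14161 − 14157 = 4.
  k = 6: m = 3, d = 4, a = ⌊(3 + 3)/4⌋ = 1; p/q = (1·119 + 18)/(1·33 + 5) = 137/38; p² − 13·q² = 18769 − 18772 = -3.
  k = 7: m = 1, d = 3, a = ⌊(3 + 1)/3⌋ = 1; p/q = (1·137 + 119)/(1·38 + 33) = 256/71; p² − 13·q² = 65536 − 65533 = 3.
  k = 8: m = 2, d = 3, a = ⌊(3 + 2)/3⌋ = 1; p/q = (1·256 + 137)/(1·71 + 38) = 393/109; p² − 13·q² = 154449 − 154453 = -4.
  k = 9: m = 1, d = 4, a = ⌊(3 + 1)/4⌋ = 1; p/q = (1·393 + 256)/(1·109 + 71) = 649/180; p² − 13·q² = 421201 − 421200 = 1.
  The first convergent with p² − 13·q² = 1 gives the fundamental solution (x₁, y₁) = (649, 180).
Step 2: Apply the recurrence (x_{n+1}, y_{n+1}) = (x₁x_n + 13y₁y_n, x₁y_n + y₁x_n) repeatedly.
  From (x_1, y_1) = (649, 180): x_2 = 649·649 + 13·180·180 = 842401; y_2 = 649·180 + 180·649 = 233640.
  From (x_2, y_2) = (842401, 233640): x_3 = 649·842401 + 13·180·233640 = 1093435849; y_3 = 649·233640 + 180·842401 = 303264540.
Step 3: Verify x_3² - 13·y_3² = 1195601955878350801 - 1195601955878350800 = 1 (should be 1). ✓

(x_1, y_1) = (649, 180); (x_3, y_3) = (1093435849, 303264540).


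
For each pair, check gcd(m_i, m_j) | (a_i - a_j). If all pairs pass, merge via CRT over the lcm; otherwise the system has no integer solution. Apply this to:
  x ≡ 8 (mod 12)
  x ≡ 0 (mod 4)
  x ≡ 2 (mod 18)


Moduli 12, 4, 18 are not pairwise coprime, so CRT works modulo lcm(m_i) when all pairwise compatibility conditions hold.
Pairwise compatibility: gcd(m_i, m_j) must divide a_i - a_j for every pair.
Merge one congruence at a time:
  Start: x ≡ 8 (mod 12).
  Combine with x ≡ 0 (mod 4): gcd(12, 4) = 4; 0 - 8 = -8, which IS divisible by 4, so compatible.
    Write x = 8 + 12·t and substitute into x ≡ 0 (mod 4): 12·t ≡ 0 − 8 = -8 (mod 4).
    Divide the congruence (and modulus) by g = 4: 3·t ≡ -2 (mod 1).
    Modulo 1 every t works; take t = 0.
    Then x = 8 + 12·0 = 8, valid modulo lcm(12, 4) = 12: x ≡ 8 (mod 12).
  Combine with x ≡ 2 (mod 18): gcd(12, 18) = 6; 2 - 8 = -6, which IS divisible by 6, so compatible.
    Write x = 8 + 12·t and substitute into x ≡ 2 (mod 18): 12·t ≡ 2 − 8 = -6 (mod 18).
    Divide the congruence (and modulus) by g = 6: 2·t ≡ -1 (mod 3).
    Reduce coefficients mod 3: 2·t ≡ 2 (mod 3).
    The inverse of 2 mod 3 is 2 (since 2·2 = 4 = 1·3 + 1), so t ≡ 2·2 = 4 ≡ 1 (mod 3).
    Then x = 8 + 12·1 = 20, valid modulo lcm(12, 18) = 36: x ≡ 20 (mod 36).
Verify: 20 mod 12 = 8, 20 mod 4 = 0, 20 mod 18 = 2.

x ≡ 20 (mod 36).


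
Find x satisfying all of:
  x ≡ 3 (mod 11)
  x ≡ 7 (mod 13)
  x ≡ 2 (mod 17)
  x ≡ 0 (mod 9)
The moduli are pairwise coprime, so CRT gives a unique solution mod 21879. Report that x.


Product of moduli M = 11 · 13 · 17 · 9 = 21879.
Merge one congruence at a time:
  Start: x ≡ 3 (mod 11).
  Combine with x ≡ 7 (mod 13); new modulus lcm = 143.
    Write x = 3 + 11·t and substitute into x ≡ 7 (mod 13): 11·t ≡ 7 − 3 = 4 (mod 13).
    The inverse of 11 mod 13 is 6 (since 11·6 = 66 = 5·13 + 1), so t ≡ 6·4 = 24 ≡ 11 (mod 13).
    Then x = 3 + 11·11 = 124, valid modulo lcm(11, 13) = 143: x ≡ 124 (mod 143).
  Combine with x ≡ 2 (mod 17); new modulus lcm = 2431.
    Write x = 124 + 143·t and substitute into x ≡ 2 (mod 17): 143·t ≡ 2 − 124 = -122 (mod 17).
    Reduce coefficients mod 17: 7·t ≡ 14 (mod 17).
    The inverse of 7 mod 17 is 5 (since 7·5 = 35 = 2·17 + 1), so t ≡ 5·14 = 70 ≡ 2 (mod 17).
    Then x = 124 + 143·2 = 410, valid modulo lcm(143, 17) = 2431: x ≡ 410 (mod 2431).
  Combine with x ≡ 0 (mod 9); new modulus lcm = 21879.
    Write x = 410 + 2431·t and substitute into x ≡ 0 (mod 9): 2431·t ≡ 0 − 410 = -410 (mod 9).
    Reduce coefficients mod 9: 1·t ≡ 4 (mod 9).
    So t ≡ 4 (mod 9).
    Then x = 410 + 2431·4 = 10134, valid modulo lcm(2431, 9) = 21879: x ≡ 10134 (mod 21879).
Verify against each original: 10134 mod 11 = 3, 10134 mod 13 = 7, 10134 mod 17 = 2, 10134 mod 9 = 0.

x ≡ 10134 (mod 21879).


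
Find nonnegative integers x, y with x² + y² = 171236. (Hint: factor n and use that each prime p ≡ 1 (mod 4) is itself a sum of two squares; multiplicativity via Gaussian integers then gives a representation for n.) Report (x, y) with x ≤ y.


Step 1: Factor n = 171236 = 2^2 · 13 · 37 · 89.
Step 2: Check the mod-4 condition on each prime factor: 2 = 2 (special); 13 ≡ 1 (mod 4), exponent 1; 37 ≡ 1 (mod 4), exponent 1; 89 ≡ 1 (mod 4), exponent 1.
All primes ≡ 3 (mod 4) appear to even exponent (or don't appear), so by the two-squares theorem n IS expressible as a sum of two squares.
Step 3: Build a representation. Group n = k² · m with k = 2 and m = 13 · 37 · 89 = 42809 (a product of primes ≡ 1 (mod 4)); a representation of m scales to one of n via (k·x)² + (k·y)² = k²(x² + y²). Each prime p ≡ 1 (mod 4) is itself a sum of two squares; find a² by testing p − a² for a perfect square:
  13: 13 − 1² = 12, 13 − 2² = 9 = 3² ⇒ 13 = 2² + 3².
  37: 37 − 1² = 36 = 6² ⇒ 37 = 1² + 6².
  89: 89 − 1² = 88, 89 − 2² = 85, 89 − 3² = 80, 89 − 4² = 73, 89 − 5² = 64 = 8² ⇒ 89 = 5² + 8².
  Combine using the Brahmagupta–Fibonacci identity (a² + b²)(c² + d²) = (ac − bd)² + (ad + bc)² = (ac + bd)² + (ad − bc)²:
  13 · 37 = 481: from (2² + 3²)(1² + 6²), take (2·1 − 3·6, 2·6 + 3·1) = (2 − 18, 12 + 3) = (-16, 15); dropping signs (only squares matter) gives (16, 15); check 16² + 15² = 256 + 225 = 481 ✓.
  481 · 89 = 42809: from (16² + 15²)(5² + 8²), take (16·5 − 15·8, 16·8 + 15·5) = (80 − 120, 128 + 75) = (-40, 203); dropping signs (only squares matter) gives (40, 203); check 40² + 203² = 1600 + 41209 = 42809 ✓.
  Scale by k = 2: (2·40, 2·203) = (80, 406).
Step 4: Order so x ≤ y and verify: 80² + 406² = 6400 + 164836 = 171236 = n. ✓

n = 171236 = 80² + 406² (one valid representation with x ≤ y).


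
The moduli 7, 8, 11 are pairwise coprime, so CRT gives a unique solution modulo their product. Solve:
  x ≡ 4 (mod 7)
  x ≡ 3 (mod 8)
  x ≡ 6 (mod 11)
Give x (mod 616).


Moduli 7, 8, 11 are pairwise coprime; by CRT there is a unique solution modulo M = 7 · 8 · 11 = 616.
Solve pairwise, accumulating the modulus:
  Start with x ≡ 4 (mod 7).
  Combine with x ≡ 3 (mod 8): since gcd(7, 8) = 1, we get a unique residue mod 56.
    Write x = 4 + 7·t and substitute into x ≡ 3 (mod 8): 7·t ≡ 3 − 4 = -1 (mod 8).
    Reduce coefficients mod 8: 7·t ≡ 7 (mod 8).
    The inverse of 7 mod 8 is 7 (since 7·7 = 49 = 6·8 + 1), so t ≡ 7·7 = 49 ≡ 1 (mod 8).
    Then x = 4 + 7·1 = 11, valid modulo lcm(7, 8) = 56: x ≡ 11 (mod 56).
  Combine with x ≡ 6 (mod 11): since gcd(56, 11) = 1, we get a unique residue mod 616.
    Write x = 11 + 56·t and substitute into x ≡ 6 (mod 11): 56·t ≡ 6 − 11 = -5 (mod 11).
    Reduce coefficients mod 11: 1·t ≡ 6 (mod 11).
    So t ≡ 6 (mod 11).
    Then x = 11 + 56·6 = 347, valid modulo lcm(56, 11) = 616: x ≡ 347 (mod 616).
Verify: 347 mod 7 = 4 ✓, 347 mod 8 = 3 ✓, 347 mod 11 = 6 ✓.

x ≡ 347 (mod 616).


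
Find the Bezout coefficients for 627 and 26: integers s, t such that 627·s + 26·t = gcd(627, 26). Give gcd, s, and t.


Euclidean algorithm on (627, 26) — divide until remainder is 0:
  627 = 24 · 26 + 3
  26 = 8 · 3 + 2
  3 = 1 · 2 + 1
  2 = 2 · 1 + 0
gcd(627, 26) = 1.
Track Bezout coefficients alongside the remainders: start with r₀ = 627 = a·1 + b·0 (s = 1, t = 0) and r₁ = 26 = a·0 + b·1 (s = 0, t = 1); each new remainder r_{k+1} = r_{k-1} − q_k·r_k inherits s_{k+1} = s_{k-1} − q_k·s_k, t_{k+1} = t_{k-1} − q_k·t_k, so r_k = a·s_k + b·t_k at every step:
  q = 24: r = 3, s = 1 − 24·0 = 1, t = 0 − 24·1 = -24  (check: 627·1 + 26·(-24) = 3)
  q = 8: r = 2, s = 0 − 8·1 = -8, t = 1 − 8·(-24) = 193  (check: 627·(-8) + 26·193 = 2)
  q = 1: r = 1, s = 1 − 1·(-8) = 9, t = -24 − 1·193 = -217  (check: 627·9 + 26·(-217) = 1)
The row with r = 1 (the gcd) gives the Bezout coefficients s = 9, t = -217.
Result: 627 · (9) + 26 · (-217) = 1.

gcd(627, 26) = 1; s = 9, t = -217 (check: 627·9 + 26·(-217) = 1).


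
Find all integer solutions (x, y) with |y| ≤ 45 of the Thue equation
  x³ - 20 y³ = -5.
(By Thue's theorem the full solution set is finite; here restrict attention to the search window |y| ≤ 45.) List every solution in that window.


The equation is x³ - 20y³ = -5. For fixed y, x³ = 20·y³ − 5, so a solution requires the RHS to be a perfect cube.
Strategy: iterate y from -45 to 45, compute RHS = 20·y³ − 5, and check whether it is a (positive or negative) perfect cube.
Check small values of y:
  y = 0: RHS = -5 is not a perfect cube.
  y = 1: RHS = 15 is not a perfect cube.
  y = -1: RHS = -25 is not a perfect cube.
  y = 2: RHS = 155 is not a perfect cube.
  y = -2: RHS = -165 is not a perfect cube.
  y = 3: RHS = 535 is not a perfect cube.
  y = -3: RHS = -545 is not a perfect cube.
Continuing the search up to |y| = 45 finds no solutions either.
No (x, y) in the scanned range satisfies the equation.

No integer solutions with |y| ≤ 45.


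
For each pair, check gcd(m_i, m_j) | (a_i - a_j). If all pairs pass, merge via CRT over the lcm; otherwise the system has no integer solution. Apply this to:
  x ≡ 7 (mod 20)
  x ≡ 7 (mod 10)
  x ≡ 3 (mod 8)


Moduli 20, 10, 8 are not pairwise coprime, so CRT works modulo lcm(m_i) when all pairwise compatibility conditions hold.
Pairwise compatibility: gcd(m_i, m_j) must divide a_i - a_j for every pair.
Merge one congruence at a time:
  Start: x ≡ 7 (mod 20).
  Combine with x ≡ 7 (mod 10): gcd(20, 10) = 10; 7 - 7 = 0, which IS divisible by 10, so compatible.
    Write x = 7 + 20·t and substitute into x ≡ 7 (mod 10): 20·t ≡ 7 − 7 = 0 (mod 10).
    Divide the congruence (and modulus) by g = 10: 2·t ≡ 0 (mod 1).
    Modulo 1 every t works; take t = 0.
    Then x = 7 + 20·0 = 7, valid modulo lcm(20, 10) = 20: x ≡ 7 (mod 20).
  Combine with x ≡ 3 (mod 8): gcd(20, 8) = 4; 3 - 7 = -4, which IS divisible by 4, so compatible.
    Write x = 7 + 20·t and substitute into x ≡ 3 (mod 8): 20·t ≡ 3 − 7 = -4 (mod 8).
    Divide the congruence (and modulus) by g = 4: 5·t ≡ -1 (mod 2).
    Reduce coefficients mod 2: 1·t ≡ 1 (mod 2).
    So t ≡ 1 (mod 2).
    Then x = 7 + 20·1 = 27, valid modulo lcm(20, 8) = 40: x ≡ 27 (mod 40).
Verify: 27 mod 20 = 7, 27 mod 10 = 7, 27 mod 8 = 3.

x ≡ 27 (mod 40).


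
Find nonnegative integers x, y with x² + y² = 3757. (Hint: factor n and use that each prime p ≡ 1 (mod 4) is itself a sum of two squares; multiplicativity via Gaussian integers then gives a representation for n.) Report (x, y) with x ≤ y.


Step 1: Factor n = 3757 = 13 · 17^2.
Step 2: Check the mod-4 condition on each prime factor: 13 ≡ 1 (mod 4), exponent 1; 17 ≡ 1 (mod 4), exponent 2.
All primes ≡ 3 (mod 4) appear to even exponent (or don't appear), so by the two-squares theorem n IS expressible as a sum of two squares.
Step 3: Build a representation. Here n = 13 · 17 · 17 is a product of primes ≡ 1 (mod 4). Each prime p ≡ 1 (mod 4) is itself a sum of two squares; find a² by testing p − a² for a perfect square:
  13: 13 − 1² = 12, 13 − 2² = 9 = 3² ⇒ 13 = 2² + 3².
  17: 17 − 1² = 16 = 4² ⇒ 17 = 1² + 4².
  Combine using the Brahmagupta–Fibonacci identity (a² + b²)(c² + d²) = (ac − bd)² + (ad + bc)² = (ac + bd)² + (ad − bc)²:
  13 · 17 = 221: from (2² + 3²)(1² + 4²), take (2·1 − 3·4, 2·4 + 3·1) = (2 − 12, 8 + 3) = (-10, 11); dropping signs (only squares matter) gives (10, 11); check 10² + 11² = 100 + 121 = 221 ✓.
  221 · 17 = 3757: from (10² + 11²)(1² + 4²), take (10·1 − 11·4, 10·4 + 11·1) = (10 − 44, 40 + 11) = (-34, 51); dropping signs (only squares matter) gives (34, 51); check 34² + 51² = 1156 + 2601 = 3757 ✓.
Step 4: Order so x ≤ y and verify: 34² + 51² = 1156 + 2601 = 3757 = n. ✓

n = 3757 = 34² + 51² (one valid representation with x ≤ y).


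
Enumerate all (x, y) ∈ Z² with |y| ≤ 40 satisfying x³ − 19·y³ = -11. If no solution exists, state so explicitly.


The equation is x³ - 19y³ = -11. For fixed y, x³ = 19·y³ − 11, so a solution requires the RHS to be a perfect cube.
Strategy: iterate y from -40 to 40, compute RHS = 19·y³ − 11, and check whether it is a (positive or negative) perfect cube.
Check small values of y:
  y = 0: RHS = -11 is not a perfect cube.
  y = 1: RHS = 8 = (2)³ ⇒ x = 2 works.
  y = -1: RHS = -30 is not a perfect cube.
  y = 2: RHS = 141 is not a perfect cube.
  y = -2: RHS = -163 is not a perfect cube.
  y = 3: RHS = 502 is not a perfect cube.
  y = -3: RHS = -524 is not a perfect cube.
Continuing the search up to |y| = 40 finds no further solutions beyond those listed.
Collected solutions: (2, 1).

Solutions (with |y| ≤ 40): (2, 1).


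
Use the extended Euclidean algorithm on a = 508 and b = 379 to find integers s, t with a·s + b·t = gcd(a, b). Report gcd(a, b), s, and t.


Euclidean algorithm on (508, 379) — divide until remainder is 0:
  508 = 1 · 379 + 129
  379 = 2 · 129 + 121
  129 = 1 · 121 + 8
  121 = 15 · 8 + 1
  8 = 8 · 1 + 0
gcd(508, 379) = 1.
Track Bezout coefficients alongside the remainders: start with r₀ = 508 = a·1 + b·0 (s = 1, t = 0) and r₁ = 379 = a·0 + b·1 (s = 0, t = 1); each new remainder r_{k+1} = r_{k-1} − q_k·r_k inherits s_{k+1} = s_{k-1} − q_k·s_k, t_{k+1} = t_{k-1} − q_k·t_k, so r_k = a·s_k + b·t_k at every step:
  q = 1: r = 129, s = 1 − 1·0 = 1, t = 0 − 1·1 = -1  (check: 508·1 + 379·(-1) = 129)
  q = 2: r = 121, s = 0 − 2·1 = -2, t = 1 − 2·(-1) = 3  (check: 508·(-2) + 379·3 = 121)
  q = 1: r = 8, s = 1 − 1·(-2) = 3, t = -1 − 1·3 = -4  (check: 508·3 + 379·(-4) = 8)
  q = 15: r = 1, s = -2 − 15·3 = -47, t = 3 − 15·(-4) = 63  (check: 508·(-47) + 379·63 = 1)
The row with r = 1 (the gcd) gives the Bezout coefficients s = -47, t = 63.
Result: 508 · (-47) + 379 · (63) = 1.

gcd(508, 379) = 1; s = -47, t = 63 (check: 508·(-47) + 379·63 = 1).


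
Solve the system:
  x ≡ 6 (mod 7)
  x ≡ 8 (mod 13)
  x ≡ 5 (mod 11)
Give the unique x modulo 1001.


Moduli 7, 13, 11 are pairwise coprime; by CRT there is a unique solution modulo M = 7 · 13 · 11 = 1001.
Solve pairwise, accumulating the modulus:
  Start with x ≡ 6 (mod 7).
  Combine with x ≡ 8 (mod 13): since gcd(7, 13) = 1, we get a unique residue mod 91.
    Write x = 6 + 7·t and substitute into x ≡ 8 (mod 13): 7·t ≡ 8 − 6 = 2 (mod 13).
    The inverse of 7 mod 13 is 2 (since 7·2 = 14 = 1·13 + 1), so t ≡ 2·2 = 4 ≡ 4 (mod 13).
    Then x = 6 + 7·4 = 34, valid modulo lcm(7, 13) = 91: x ≡ 34 (mod 91).
  Combine with x ≡ 5 (mod 11): since gcd(91, 11) = 1, we get a unique residue mod 1001.
    Write x = 34 + 91·t and substitute into x ≡ 5 (mod 11): 91·t ≡ 5 − 34 = -29 (mod 11).
    Reduce coefficients mod 11: 3·t ≡ 4 (mod 11).
    The inverse of 3 mod 11 is 4 (since 3·4 = 12 = 1·11 + 1), so t ≡ 4·4 = 16 ≡ 5 (mod 11).
    Then x = 34 + 91·5 = 489, valid modulo lcm(91, 11) = 1001: x ≡ 489 (mod 1001).
Verify: 489 mod 7 = 6 ✓, 489 mod 13 = 8 ✓, 489 mod 11 = 5 ✓.

x ≡ 489 (mod 1001).


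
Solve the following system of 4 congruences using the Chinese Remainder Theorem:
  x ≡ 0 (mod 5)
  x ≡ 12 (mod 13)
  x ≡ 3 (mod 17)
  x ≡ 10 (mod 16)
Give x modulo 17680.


Product of moduli M = 5 · 13 · 17 · 16 = 17680.
Merge one congruence at a time:
  Start: x ≡ 0 (mod 5).
  Combine with x ≡ 12 (mod 13); new modulus lcm = 65.
    Write x = 0 + 5·t and substitute into x ≡ 12 (mod 13): 5·t ≡ 12 − 0 = 12 (mod 13).
    The inverse of 5 mod 13 is 8 (since 5·8 = 40 = 3·13 + 1), so t ≡ 8·12 = 96 ≡ 5 (mod 13).
    Then x = 0 + 5·5 = 25, valid modulo lcm(5, 13) = 65: x ≡ 25 (mod 65).
  Combine with x ≡ 3 (mod 17); new modulus lcm = 1105.
    Write x = 25 + 65·t and substitute into x ≡ 3 (mod 17): 65·t ≡ 3 − 25 = -22 (mod 17).
    Reduce coefficients mod 17: 14·t ≡ 12 (mod 17).
    The inverse of 14 mod 17 is 11 (since 14·11 = 154 = 9·17 + 1), so t ≡ 11·12 = 132 ≡ 13 (mod 17).
    Then x = 25 + 65·13 = 870, valid modulo lcm(65, 17) = 1105: x ≡ 870 (mod 1105).
  Combine with x ≡ 10 (mod 16); new modulus lcm = 17680.
    Write x = 870 + 1105·t and substitute into x ≡ 10 (mod 16): 1105·t ≡ 10 − 870 = -860 (mod 16).
    Reduce coefficients mod 16: 1·t ≡ 4 (mod 16).
    So t ≡ 4 (mod 16).
    Then x = 870 + 1105·4 = 5290, valid modulo lcm(1105, 16) = 17680: x ≡ 5290 (mod 17680).
Verify against each original: 5290 mod 5 = 0, 5290 mod 13 = 12, 5290 mod 17 = 3, 5290 mod 16 = 10.

x ≡ 5290 (mod 17680).


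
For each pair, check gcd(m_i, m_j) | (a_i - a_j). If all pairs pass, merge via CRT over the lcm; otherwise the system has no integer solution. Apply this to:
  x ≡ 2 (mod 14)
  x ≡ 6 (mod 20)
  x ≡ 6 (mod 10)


Moduli 14, 20, 10 are not pairwise coprime, so CRT works modulo lcm(m_i) when all pairwise compatibility conditions hold.
Pairwise compatibility: gcd(m_i, m_j) must divide a_i - a_j for every pair.
Merge one congruence at a time:
  Start: x ≡ 2 (mod 14).
  Combine with x ≡ 6 (mod 20): gcd(14, 20) = 2; 6 - 2 = 4, which IS divisible by 2, so compatible.
    Write x = 2 + 14·t and substitute into x ≡ 6 (mod 20): 14·t ≡ 6 − 2 = 4 (mod 20).
    Divide the congruence (and modulus) by g = 2: 7·t ≡ 2 (mod 10).
    The inverse of 7 mod 10 is 3 (since 7·3 = 21 = 2·10 + 1), so t ≡ 3·2 = 6 ≡ 6 (mod 10).
    Then x = 2 + 14·6 = 86, valid modulo lcm(14, 20) = 140: x ≡ 86 (mod 140).
  Combine with x ≡ 6 (mod 10): gcd(140, 10) = 10; 6 - 86 = -80, which IS divisible by 10, so compatible.
    Write x = 86 + 140·t and substitute into x ≡ 6 (mod 10): 140·t ≡ 6 − 86 = -80 (mod 10).
    Divide the congruence (and modulus) by g = 10: 14·t ≡ -8 (mod 1).
    Modulo 1 every t works; take t = 0.
    Then x = 86 + 140·0 = 86, valid modulo lcm(140, 10) = 140: x ≡ 86 (mod 140).
Verify: 86 mod 14 = 2, 86 mod 20 = 6, 86 mod 10 = 6.

x ≡ 86 (mod 140).


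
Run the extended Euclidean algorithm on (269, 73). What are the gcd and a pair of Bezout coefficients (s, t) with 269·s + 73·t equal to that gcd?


Euclidean algorithm on (269, 73) — divide until remainder is 0:
  269 = 3 · 73 + 50
  73 = 1 · 50 + 23
  50 = 2 · 23 + 4
  23 = 5 · 4 + 3
  4 = 1 · 3 + 1
  3 = 3 · 1 + 0
gcd(269, 73) = 1.
Track Bezout coefficients alongside the remainders: start with r₀ = 269 = a·1 + b·0 (s = 1, t = 0) and r₁ = 73 = a·0 + b·1 (s = 0, t = 1); each new remainder r_{k+1} = r_{k-1} − q_k·r_k inherits s_{k+1} = s_{k-1} − q_k·s_k, t_{k+1} = t_{k-1} − q_k·t_k, so r_k = a·s_k + b·t_k at every step:
  q = 3: r = 50, s = 1 − 3·0 = 1, t = 0 − 3·1 = -3  (check: 269·1 + 73·(-3) = 50)
  q = 1: r = 23, s = 0 − 1·1 = -1, t = 1 − 1·(-3) = 4  (check: 269·(-1) + 73·4 = 23)
  q = 2: r = 4, s = 1 − 2·(-1) = 3, t = -3 − 2·4 = -11  (check: 269·3 + 73·(-11) = 4)
  q = 5: r = 3, s = -1 − 5·3 = -16, t = 4 − 5·(-11) = 59  (check: 269·(-16) + 73·59 = 3)
  q = 1: r = 1, s = 3 − 1·(-16) = 19, t = -11 − 1·59 = -70  (check: 269·19 + 73·(-70) = 1)
The row with r = 1 (the gcd) gives the Bezout coefficients s = 19, t = -70.
Result: 269 · (19) + 73 · (-70) = 1.

gcd(269, 73) = 1; s = 19, t = -70 (check: 269·19 + 73·(-70) = 1).


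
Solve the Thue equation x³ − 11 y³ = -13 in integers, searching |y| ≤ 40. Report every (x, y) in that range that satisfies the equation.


The equation is x³ - 11y³ = -13. For fixed y, x³ = 11·y³ − 13, so a solution requires the RHS to be a perfect cube.
Strategy: iterate y from -40 to 40, compute RHS = 11·y³ − 13, and check whether it is a (positive or negative) perfect cube.
Check small values of y:
  y = 0: RHS = -13 is not a perfect cube.
  y = 1: RHS = -2 is not a perfect cube.
  y = -1: RHS = -24 is not a perfect cube.
  y = 2: RHS = 75 is not a perfect cube.
  y = -2: RHS = -101 is not a perfect cube.
  y = 3: RHS = 284 is not a perfect cube.
  y = -3: RHS = -310 is not a perfect cube.
Continuing the search up to |y| = 40 finds no solutions either.
No (x, y) in the scanned range satisfies the equation.

No integer solutions with |y| ≤ 40.


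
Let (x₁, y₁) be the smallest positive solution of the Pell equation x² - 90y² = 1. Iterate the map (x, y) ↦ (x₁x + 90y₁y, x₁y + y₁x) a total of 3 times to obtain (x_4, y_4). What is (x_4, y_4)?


Step 1: Find the fundamental solution (x₁, y₁) of x² - 90y² = 1.
  Expand √90 as a continued fraction. a₀ = ⌊√90⌋ = 9; iterate m_{k+1} = d_k·a_k − m_k, d_{k+1} = (90 − m_{k+1}²)/d_k, a_{k+1} = ⌊(a₀ + m_{k+1})/d_{k+1}⌋ (starting m₀ = 0, d₀ = 1), with convergents p_k = a_k·p_{k-1} + p_{k-2}, q_k = a_k·q_{k-1} + q_{k-2} (p₋₁ = 1, q₋₁ = 0):
  k = 0: a₀ = 9; p₀/q₀ = 9/1; p₀² − 90·q₀² = 81 − 90 = -9.
  k = 1: m = 9, d = 9, a = ⌊(9 + 9)/9⌋ = 2; p/q = (2·9 + 1)/(2·1 + 0) = 19/2; p² − 90·q² = 361 − 360 = 1.
  The first convergent with p² − 90·q² = 1 gives the fundamental solution (x₁, y₁) = (19, 2).
Step 2: Apply the recurrence (x_{n+1}, y_{n+1}) = (x₁x_n + 90y₁y_n, x₁y_n + y₁x_n) repeatedly.
  From (x_1, y_1) = (19, 2): x_2 = 19·19 + 90·2·2 = 721; y_2 = 19·2 + 2·19 = 76.
  From (x_2, y_2) = (721, 76): x_3 = 19·721 + 90·2·76 = 27379; y_3 = 19·76 + 2·721 = 2886.
  From (x_3, y_3) = (27379, 2886): x_4 = 19·27379 + 90·2·2886 = 1039681; y_4 = 19·2886 + 2·27379 = 109592.
Step 3: Verify x_4² - 90·y_4² = 1080936581761 - 1080936581760 = 1 (should be 1). ✓

(x_1, y_1) = (19, 2); (x_4, y_4) = (1039681, 109592).


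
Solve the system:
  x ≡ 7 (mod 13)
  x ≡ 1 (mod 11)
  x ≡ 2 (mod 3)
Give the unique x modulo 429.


Moduli 13, 11, 3 are pairwise coprime; by CRT there is a unique solution modulo M = 13 · 11 · 3 = 429.
Solve pairwise, accumulating the modulus:
  Start with x ≡ 7 (mod 13).
  Combine with x ≡ 1 (mod 11): since gcd(13, 11) = 1, we get a unique residue mod 143.
    Write x = 7 + 13·t and substitute into x ≡ 1 (mod 11): 13·t ≡ 1 − 7 = -6 (mod 11).
    Reduce coefficients mod 11: 2·t ≡ 5 (mod 11).
    The inverse of 2 mod 11 is 6 (since 2·6 = 12 = 1·11 + 1), so t ≡ 6·5 = 30 ≡ 8 (mod 11).
    Then x = 7 + 13·8 = 111, valid modulo lcm(13, 11) = 143: x ≡ 111 (mod 143).
  Combine with x ≡ 2 (mod 3): since gcd(143, 3) = 1, we get a unique residue mod 429.
    Write x = 111 + 143·t and substitute into x ≡ 2 (mod 3): 143·t ≡ 2 − 111 = -109 (mod 3).
    Reduce coefficients mod 3: 2·t ≡ 2 (mod 3).
    The inverse of 2 mod 3 is 2 (since 2·2 = 4 = 1·3 + 1), so t ≡ 2·2 = 4 ≡ 1 (mod 3).
    Then x = 111 + 143·1 = 254, valid modulo lcm(143, 3) = 429: x ≡ 254 (mod 429).
Verify: 254 mod 13 = 7 ✓, 254 mod 11 = 1 ✓, 254 mod 3 = 2 ✓.

x ≡ 254 (mod 429).


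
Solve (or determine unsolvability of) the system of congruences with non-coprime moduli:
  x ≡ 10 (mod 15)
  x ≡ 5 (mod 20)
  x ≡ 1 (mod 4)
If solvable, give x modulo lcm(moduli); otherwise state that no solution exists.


Moduli 15, 20, 4 are not pairwise coprime, so CRT works modulo lcm(m_i) when all pairwise compatibility conditions hold.
Pairwise compatibility: gcd(m_i, m_j) must divide a_i - a_j for every pair.
Merge one congruence at a time:
  Start: x ≡ 10 (mod 15).
  Combine with x ≡ 5 (mod 20): gcd(15, 20) = 5; 5 - 10 = -5, which IS divisible by 5, so compatible.
    Write x = 10 + 15·t and substitute into x ≡ 5 (mod 20): 15·t ≡ 5 − 10 = -5 (mod 20).
    Divide the congruence (and modulus) by g = 5: 3·t ≡ -1 (mod 4).
    Reduce coefficients mod 4: 3·t ≡ 3 (mod 4).
    The inverse of 3 mod 4 is 3 (since 3·3 = 9 = 2·4 + 1), so t ≡ 3·3 = 9 ≡ 1 (mod 4).
    Then x = 10 + 15·1 = 25, valid modulo lcm(15, 20) = 60: x ≡ 25 (mod 60).
  Combine with x ≡ 1 (mod 4): gcd(60, 4) = 4; 1 - 25 = -24, which IS divisible by 4, so compatible.
    Write x = 25 + 60·t and substitute into x ≡ 1 (mod 4): 60·t ≡ 1 − 25 = -24 (mod 4).
    Divide the congruence (and modulus) by g = 4: 15·t ≡ -6 (mod 1).
    Modulo 1 every t works; take t = 0.
    Then x = 25 + 60·0 = 25, valid modulo lcm(60, 4) = 60: x ≡ 25 (mod 60).
Verify: 25 mod 15 = 10, 25 mod 20 = 5, 25 mod 4 = 1.

x ≡ 25 (mod 60).


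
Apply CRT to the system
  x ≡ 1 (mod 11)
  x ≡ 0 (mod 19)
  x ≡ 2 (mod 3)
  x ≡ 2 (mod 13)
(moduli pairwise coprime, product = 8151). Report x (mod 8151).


Product of moduli M = 11 · 19 · 3 · 13 = 8151.
Merge one congruence at a time:
  Start: x ≡ 1 (mod 11).
  Combine with x ≡ 0 (mod 19); new modulus lcm = 209.
    Write x = 1 + 11·t and substitute into x ≡ 0 (mod 19): 11·t ≡ 0 − 1 = -1 (mod 19).
    Reduce coefficients mod 19: 11·t ≡ 18 (mod 19).
    The inverse of 11 mod 19 is 7 (since 11·7 = 77 = 4·19 + 1), so t ≡ 7·18 = 126 ≡ 12 (mod 19).
    Then x = 1 + 11·12 = 133, valid modulo lcm(11, 19) = 209: x ≡ 133 (mod 209).
  Combine with x ≡ 2 (mod 3); new modulus lcm = 627.
    Write x = 133 + 209·t and substitute into x ≡ 2 (mod 3): 209·t ≡ 2 − 133 = -131 (mod 3).
    Reduce coefficients mod 3: 2·t ≡ 1 (mod 3).
    The inverse of 2 mod 3 is 2 (since 2·2 = 4 = 1·3 + 1), so t ≡ 2·1 = 2 ≡ 2 (mod 3).
    Then x = 133 + 209·2 = 551, valid modulo lcm(209, 3) = 627: x ≡ 551 (mod 627).
  Combine with x ≡ 2 (mod 13); new modulus lcm = 8151.
    Write x = 551 + 627·t and substitute into x ≡ 2 (mod 13): 627·t ≡ 2 − 551 = -549 (mod 13).
    Reduce coefficients mod 13: 3·t ≡ 10 (mod 13).
    The inverse of 3 mod 13 is 9 (since 3·9 = 27 = 2·13 + 1), so t ≡ 9·10 = 90 ≡ 12 (mod 13).
    Then x = 551 + 627·12 = 8075, valid modulo lcm(627, 13) = 8151: x ≡ 8075 (mod 8151).
Verify against each original: 8075 mod 11 = 1, 8075 mod 19 = 0, 8075 mod 3 = 2, 8075 mod 13 = 2.

x ≡ 8075 (mod 8151).


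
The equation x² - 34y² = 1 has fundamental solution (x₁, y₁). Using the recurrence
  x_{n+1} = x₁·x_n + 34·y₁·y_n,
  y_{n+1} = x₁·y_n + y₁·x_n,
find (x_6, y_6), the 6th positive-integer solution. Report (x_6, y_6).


Step 1: Find the fundamental solution (x₁, y₁) of x² - 34y² = 1.
  Expand √34 as a continued fraction. a₀ = ⌊√34⌋ = 5; iterate m_{k+1} = d_k·a_k − m_k, d_{k+1} = (34 − m_{k+1}²)/d_k, a_{k+1} = ⌊(a₀ + m_{k+1})/d_{k+1}⌋ (starting m₀ = 0, d₀ = 1), with convergents p_k = a_k·p_{k-1} + p_{k-2}, q_k = a_k·q_{k-1} + q_{k-2} (p₋₁ = 1, q₋₁ = 0):
  k = 0: a₀ = 5; p₀/q₀ = 5/1; p₀² − 34·q₀² = 25 − 34 = -9.
  k = 1: m = 5, d = 9, a = ⌊(5 + 5)/9⌋ = 1; p/q = (1·5 + 1)/(1·1 + 0) = 6/1; p² − 34·q² = 36 − 34 = 2.
  k = 2: m = 4, d = 2, a = ⌊(5 + 4)/2⌋ = 4; p/q = (4·6 + 5)/(4·1 + 1) = 29/5; p² − 34·q² = 841 − 850 = -9.
  k = 3: m = 4, d = 9, a = ⌊(5 + 4)/9⌋ = 1; p/q = (1·29 + 6)/(1·5 + 1) = 35/6; p² − 34·q² = 1225 − 1224 = 1.
  The first convergent with p² − 34·q² = 1 gives the fundamental solution (x₁, y₁) = (35, 6).
Step 2: Apply the recurrence (x_{n+1}, y_{n+1}) = (x₁x_n + 34y₁y_n, x₁y_n + y₁x_n) repeatedly.
  From (x_1, y_1) = (35, 6): x_2 = 35·35 + 34·6·6 = 2449; y_2 = 35·6 + 6·35 = 420.
  From (x_2, y_2) = (2449, 420): x_3 = 35·2449 + 34·6·420 = 171395; y_3 = 35·420 + 6·2449 = 29394.
  From (x_3, y_3) = (171395, 29394): x_4 = 35·171395 + 34·6·29394 = 11995201; y_4 = 35·29394 + 6·171395 = 2057160.
  From (x_4, y_4) = (11995201, 2057160): x_5 = 35·11995201 + 34·6·2057160 = 839492675; y_5 = 35·2057160 + 6·11995201 = 143971806.
  From (x_5, y_5) = (839492675, 143971806): x_6 = 35·839492675 + 34·6·143971806 = 58752492049; y_6 = 35·143971806 + 6·839492675 = 10075969260.
Step 3: Verify x_6² - 34·y_6² = 3451855321967808218401 - 3451855321967808218400 = 1 (should be 1). ✓

(x_1, y_1) = (35, 6); (x_6, y_6) = (58752492049, 10075969260).
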